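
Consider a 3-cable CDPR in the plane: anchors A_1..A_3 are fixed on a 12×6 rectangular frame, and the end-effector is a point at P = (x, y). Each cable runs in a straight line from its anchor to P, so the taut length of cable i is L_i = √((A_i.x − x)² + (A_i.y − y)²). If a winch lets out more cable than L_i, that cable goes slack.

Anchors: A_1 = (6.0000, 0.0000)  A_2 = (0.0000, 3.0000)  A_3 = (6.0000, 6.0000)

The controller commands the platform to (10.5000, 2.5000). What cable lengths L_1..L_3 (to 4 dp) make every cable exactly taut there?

L_1 = √((6.0000−10.5000)² + (0.0000−2.5000)²) = 5.1478
L_2 = √((0.0000−10.5000)² + (3.0000−2.5000)²) = 10.5119
L_3 = √((6.0000−10.5000)² + (6.0000−2.5000)²) = 5.7009

(5.1478, 10.5119, 5.7009)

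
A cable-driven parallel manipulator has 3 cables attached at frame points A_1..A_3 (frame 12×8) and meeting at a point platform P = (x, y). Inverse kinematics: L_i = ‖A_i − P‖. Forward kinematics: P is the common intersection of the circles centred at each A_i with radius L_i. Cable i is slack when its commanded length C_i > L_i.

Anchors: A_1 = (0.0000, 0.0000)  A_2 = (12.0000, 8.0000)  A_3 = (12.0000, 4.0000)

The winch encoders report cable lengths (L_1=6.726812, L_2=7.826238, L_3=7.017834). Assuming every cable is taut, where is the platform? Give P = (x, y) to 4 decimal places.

(5.0000, 4.5000)

expand ‖A_i−P‖²=L_i² and subtract eq 1 (q_i ≔ ‖A_i‖²−L_i²)
q_1 = 0.0000+0.0000−45.2500 = -45.2500
eq1−eq2 → [-24.0000  -16.0000]·P = -192.0000
eq1−eq3 → [-24.0000  -8.0000]·P = -156.0000
2×2 solve → P = (5.0000, 4.5000)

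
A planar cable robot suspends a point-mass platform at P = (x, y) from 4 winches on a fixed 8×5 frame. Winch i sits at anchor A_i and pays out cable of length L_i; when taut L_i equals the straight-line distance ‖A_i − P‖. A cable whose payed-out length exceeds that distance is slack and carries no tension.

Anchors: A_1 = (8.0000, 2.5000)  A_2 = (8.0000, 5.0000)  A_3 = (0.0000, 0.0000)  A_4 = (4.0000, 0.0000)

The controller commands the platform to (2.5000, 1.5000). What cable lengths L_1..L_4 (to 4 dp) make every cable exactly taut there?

L_1: Δ = A_1−P = (5.5000, 1.0000) → ‖Δ‖ = √31.2500 = 5.5902
L_2: Δ = A_2−P = (5.5000, 3.5000) → ‖Δ‖ = √42.5000 = 6.5192
L_3: Δ = A_3−P = (-2.5000, -1.5000) → ‖Δ‖ = √8.5000 = 2.9155
L_4: Δ = A_4−P = (1.5000, -1.5000) → ‖Δ‖ = √4.5000 = 2.1213

(5.5902, 6.5192, 2.9155, 2.1213)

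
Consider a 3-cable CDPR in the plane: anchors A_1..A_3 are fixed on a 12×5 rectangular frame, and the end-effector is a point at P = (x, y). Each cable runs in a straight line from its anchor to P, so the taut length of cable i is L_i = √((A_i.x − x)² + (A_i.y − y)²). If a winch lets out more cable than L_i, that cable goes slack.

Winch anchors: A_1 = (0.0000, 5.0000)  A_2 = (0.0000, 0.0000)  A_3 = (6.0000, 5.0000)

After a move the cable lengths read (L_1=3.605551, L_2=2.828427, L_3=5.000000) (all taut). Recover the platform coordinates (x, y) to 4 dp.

circle eqns → linear via eq_j − eq_1; set k_j = A_j·A_j − L_j²
k_1 = 0.0000+25.0000−13.0000 = 12.0000
0.0000·x + 10.0000·y = k_1−k_2 = 20.0000
-12.0000·x + 0.0000·y = k_1−k_3 = -24.0000
solve first two rows → x=2.0000, y=2.0000

(2.0000, 2.0000)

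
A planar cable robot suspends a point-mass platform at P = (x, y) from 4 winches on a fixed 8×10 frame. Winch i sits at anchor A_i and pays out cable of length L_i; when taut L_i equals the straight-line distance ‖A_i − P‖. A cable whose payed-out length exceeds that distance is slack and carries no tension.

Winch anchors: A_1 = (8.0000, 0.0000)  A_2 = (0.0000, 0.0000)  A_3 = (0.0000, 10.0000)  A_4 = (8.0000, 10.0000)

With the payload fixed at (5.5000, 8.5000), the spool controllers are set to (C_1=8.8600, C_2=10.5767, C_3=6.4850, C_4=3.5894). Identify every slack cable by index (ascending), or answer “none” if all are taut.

2, 3, 4

cable 1: L_1 = ‖A_1−P‖ = 8.8600;  C_1 = 8.8600 → taut
cable 2: L_2 = ‖A_2−P‖ = 10.1242;  C_2 = 10.5767 → slack
cable 3: L_3 = ‖A_3−P‖ = 5.7009;  C_3 = 6.4850 → slack
cable 4: L_4 = ‖A_4−P‖ = 2.9155;  C_4 = 3.5894 → slack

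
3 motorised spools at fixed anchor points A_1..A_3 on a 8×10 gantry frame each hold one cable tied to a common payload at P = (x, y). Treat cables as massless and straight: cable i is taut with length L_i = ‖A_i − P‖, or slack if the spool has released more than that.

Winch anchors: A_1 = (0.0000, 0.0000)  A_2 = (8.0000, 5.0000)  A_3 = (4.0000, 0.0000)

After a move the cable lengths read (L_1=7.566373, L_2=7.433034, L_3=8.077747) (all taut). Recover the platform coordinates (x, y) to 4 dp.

(1.0000, 7.5000)

expand ‖A_i−P‖²=L_i² and subtract eq 1 (k_i ≔ ‖A_i‖²−L_i²)
k_1 = 0.0000+0.0000−57.2500 = -57.2500
eq1−eq2 → [-16.0000  -10.0000]·P = -91.0000
eq1−eq3 → [-8.0000  0.0000]·P = -8.0000
2×2 solve → P = (1.0000, 7.5000)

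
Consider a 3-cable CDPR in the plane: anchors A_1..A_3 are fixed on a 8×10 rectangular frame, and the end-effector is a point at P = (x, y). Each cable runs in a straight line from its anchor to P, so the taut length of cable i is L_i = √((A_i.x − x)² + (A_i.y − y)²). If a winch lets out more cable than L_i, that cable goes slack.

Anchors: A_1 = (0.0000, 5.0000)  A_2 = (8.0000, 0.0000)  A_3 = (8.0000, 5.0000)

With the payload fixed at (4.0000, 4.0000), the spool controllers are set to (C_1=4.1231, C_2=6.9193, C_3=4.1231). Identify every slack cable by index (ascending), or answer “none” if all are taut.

cable 1: √((-4.0000)²+(1.0000)²)=4.1231, C_1=4.1231: taut
cable 2: √((4.0000)²+(-4.0000)²)=5.6569, C_2=6.9193: slack
cable 3: √((4.0000)²+(1.0000)²)=4.1231, C_3=4.1231: taut

2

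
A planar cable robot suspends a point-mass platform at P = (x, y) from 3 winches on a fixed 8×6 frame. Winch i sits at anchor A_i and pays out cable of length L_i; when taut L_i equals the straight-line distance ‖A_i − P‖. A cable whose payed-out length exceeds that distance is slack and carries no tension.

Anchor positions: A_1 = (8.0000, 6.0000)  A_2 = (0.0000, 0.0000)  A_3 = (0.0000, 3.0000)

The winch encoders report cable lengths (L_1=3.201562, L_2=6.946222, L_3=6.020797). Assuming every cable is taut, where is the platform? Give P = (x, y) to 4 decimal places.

expand ‖A_i−P‖²=L_i² and subtract eq 1 (c_i ≔ ‖A_i‖²−L_i²)
c_1 = 64.0000+36.0000−10.2500 = 89.7500
eq1−eq2 → [16.0000  12.0000]·P = 138.0000
eq1−eq3 → [16.0000  6.0000]·P = 117.0000
2×2 solve → P = (6.0000, 3.5000)

(6.0000, 3.5000)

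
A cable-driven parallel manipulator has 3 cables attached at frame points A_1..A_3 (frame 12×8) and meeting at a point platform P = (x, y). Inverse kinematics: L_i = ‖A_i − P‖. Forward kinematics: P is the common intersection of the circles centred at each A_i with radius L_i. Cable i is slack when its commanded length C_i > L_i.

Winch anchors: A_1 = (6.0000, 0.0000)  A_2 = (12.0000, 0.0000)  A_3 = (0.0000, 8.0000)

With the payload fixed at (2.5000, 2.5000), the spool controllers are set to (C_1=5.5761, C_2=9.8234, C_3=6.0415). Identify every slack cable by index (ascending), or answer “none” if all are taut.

1

cable 1: L_1 = ‖A_1−P‖ = 4.3012;  C_1 = 5.5761 → slack
cable 2: L_2 = ‖A_2−P‖ = 9.8234;  C_2 = 9.8234 → taut
cable 3: L_3 = ‖A_3−P‖ = 6.0415;  C_3 = 6.0415 → taut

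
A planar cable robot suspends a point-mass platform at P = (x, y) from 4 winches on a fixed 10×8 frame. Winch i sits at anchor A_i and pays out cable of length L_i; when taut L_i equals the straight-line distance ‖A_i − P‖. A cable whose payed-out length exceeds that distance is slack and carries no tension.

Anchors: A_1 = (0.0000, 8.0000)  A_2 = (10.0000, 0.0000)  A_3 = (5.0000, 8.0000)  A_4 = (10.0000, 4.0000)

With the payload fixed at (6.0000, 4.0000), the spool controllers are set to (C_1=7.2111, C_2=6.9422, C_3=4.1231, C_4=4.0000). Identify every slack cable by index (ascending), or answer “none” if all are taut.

2

cable 1: √((-6.0000)²+(4.0000)²)=7.2111, C_1=7.2111: taut
cable 2: √((4.0000)²+(-4.0000)²)=5.6569, C_2=6.9422: slack
cable 3: √((-1.0000)²+(4.0000)²)=4.1231, C_3=4.1231: taut
cable 4: √((4.0000)²+(0.0000)²)=4.0000, C_4=4.0000: taut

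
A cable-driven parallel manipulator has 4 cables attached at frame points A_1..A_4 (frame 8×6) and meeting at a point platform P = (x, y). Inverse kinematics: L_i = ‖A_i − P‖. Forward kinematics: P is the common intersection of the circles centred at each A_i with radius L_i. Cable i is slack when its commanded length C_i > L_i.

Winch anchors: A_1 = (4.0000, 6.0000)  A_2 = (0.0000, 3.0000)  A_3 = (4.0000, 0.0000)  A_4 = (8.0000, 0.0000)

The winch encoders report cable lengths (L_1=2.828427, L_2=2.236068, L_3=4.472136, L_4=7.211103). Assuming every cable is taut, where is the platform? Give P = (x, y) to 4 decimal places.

each cable: (A_i−P)·(A_i−P) = L_i²; let k_i = ‖A_i‖²−L_i²
k_1 = 16.0000+36.0000−8.0000 = 44.0000
row 1: 8.0000x + 6.0000y = 40.0000  (k_2=4.0000)
row 2: 0.0000x + 12.0000y = 48.0000  (k_3=-4.0000)
row 3: -8.0000x + 12.0000y = 32.0000  (k_4=12.0000)
Cramer on rows 1–2 → x = 2.0000, y = 4.0000
check cable 4: ‖A_4−P‖² = 52.0000 ≈ L_4² = 52.0000 ✓

(2.0000, 4.0000)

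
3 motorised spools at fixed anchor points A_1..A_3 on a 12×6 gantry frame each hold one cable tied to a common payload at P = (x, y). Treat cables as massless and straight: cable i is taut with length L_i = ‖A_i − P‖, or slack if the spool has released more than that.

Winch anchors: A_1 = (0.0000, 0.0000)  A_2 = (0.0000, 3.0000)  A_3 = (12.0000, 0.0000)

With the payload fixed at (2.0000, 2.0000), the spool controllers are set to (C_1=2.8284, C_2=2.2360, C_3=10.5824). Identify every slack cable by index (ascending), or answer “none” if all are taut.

cable 1: √((-2.0000)²+(-2.0000)²)=2.8284, C_1=2.8284: taut
cable 2: √((-2.0000)²+(1.0000)²)=2.2361, C_2=2.2360: taut
cable 3: √((10.0000)²+(-2.0000)²)=10.1980, C_3=10.5824: slack

3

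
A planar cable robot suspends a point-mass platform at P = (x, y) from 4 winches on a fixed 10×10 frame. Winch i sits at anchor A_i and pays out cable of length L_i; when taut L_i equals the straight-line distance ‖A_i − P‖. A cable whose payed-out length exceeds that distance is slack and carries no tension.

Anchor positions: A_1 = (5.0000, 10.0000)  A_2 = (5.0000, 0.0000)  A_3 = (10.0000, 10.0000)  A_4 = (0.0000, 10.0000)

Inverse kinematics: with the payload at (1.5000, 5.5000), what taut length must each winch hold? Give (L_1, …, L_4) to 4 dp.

L_1 = √((5.0000−1.5000)² + (10.0000−5.5000)²) = 5.7009
L_2 = √((5.0000−1.5000)² + (0.0000−5.5000)²) = 6.5192
L_3 = √((10.0000−1.5000)² + (10.0000−5.5000)²) = 9.6177
L_4 = √((0.0000−1.5000)² + (10.0000−5.5000)²) = 4.7434

(5.7009, 6.5192, 9.6177, 4.7434)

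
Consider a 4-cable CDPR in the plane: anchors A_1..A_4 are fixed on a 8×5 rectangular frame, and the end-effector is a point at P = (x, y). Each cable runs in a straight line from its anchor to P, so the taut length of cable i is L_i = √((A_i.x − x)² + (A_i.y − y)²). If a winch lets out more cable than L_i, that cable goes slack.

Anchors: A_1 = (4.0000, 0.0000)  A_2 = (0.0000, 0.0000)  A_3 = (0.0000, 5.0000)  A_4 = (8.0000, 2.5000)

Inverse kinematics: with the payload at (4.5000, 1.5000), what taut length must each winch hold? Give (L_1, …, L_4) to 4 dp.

L_1: Δ = A_1−P = (-0.5000, -1.5000) → ‖Δ‖ = √2.5000 = 1.5811
L_2: Δ = A_2−P = (-4.5000, -1.5000) → ‖Δ‖ = √22.5000 = 4.7434
L_3: Δ = A_3−P = (-4.5000, 3.5000) → ‖Δ‖ = √32.5000 = 5.7009
L_4: Δ = A_4−P = (3.5000, 1.0000) → ‖Δ‖ = √13.2500 = 3.6401

(1.5811, 4.7434, 5.7009, 3.6401)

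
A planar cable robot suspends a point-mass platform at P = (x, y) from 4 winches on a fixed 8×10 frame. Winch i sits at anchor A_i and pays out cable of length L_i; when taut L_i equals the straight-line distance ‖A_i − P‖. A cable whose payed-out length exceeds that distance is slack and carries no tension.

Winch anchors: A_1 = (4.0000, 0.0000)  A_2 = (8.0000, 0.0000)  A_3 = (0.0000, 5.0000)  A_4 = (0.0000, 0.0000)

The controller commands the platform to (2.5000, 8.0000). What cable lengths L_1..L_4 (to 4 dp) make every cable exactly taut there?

(8.1394, 9.7082, 3.9051, 8.3815)

cable 1: Δx=1.5000, Δy=-8.0000; L_1 = √(Δx²+Δy²) = 8.1394
cable 2: Δx=5.5000, Δy=-8.0000; L_2 = √(Δx²+Δy²) = 9.7082
cable 3: Δx=-2.5000, Δy=-3.0000; L_3 = √(Δx²+Δy²) = 3.9051
cable 4: Δx=-2.5000, Δy=-8.0000; L_4 = √(Δx²+Δy²) = 8.3815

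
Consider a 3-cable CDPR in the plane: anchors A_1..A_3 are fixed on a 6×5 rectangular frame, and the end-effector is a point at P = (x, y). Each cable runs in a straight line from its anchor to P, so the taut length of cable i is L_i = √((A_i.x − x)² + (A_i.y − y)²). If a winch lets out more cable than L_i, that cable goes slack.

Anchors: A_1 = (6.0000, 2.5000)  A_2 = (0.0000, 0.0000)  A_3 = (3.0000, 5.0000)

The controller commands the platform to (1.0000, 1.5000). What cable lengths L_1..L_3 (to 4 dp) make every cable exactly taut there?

cable 1: Δx=5.0000, Δy=1.0000; L_1 = √(Δx²+Δy²) = 5.0990
cable 2: Δx=-1.0000, Δy=-1.5000; L_2 = √(Δx²+Δy²) = 1.8028
cable 3: Δx=2.0000, Δy=3.5000; L_3 = √(Δx²+Δy²) = 4.0311

(5.0990, 1.8028, 4.0311)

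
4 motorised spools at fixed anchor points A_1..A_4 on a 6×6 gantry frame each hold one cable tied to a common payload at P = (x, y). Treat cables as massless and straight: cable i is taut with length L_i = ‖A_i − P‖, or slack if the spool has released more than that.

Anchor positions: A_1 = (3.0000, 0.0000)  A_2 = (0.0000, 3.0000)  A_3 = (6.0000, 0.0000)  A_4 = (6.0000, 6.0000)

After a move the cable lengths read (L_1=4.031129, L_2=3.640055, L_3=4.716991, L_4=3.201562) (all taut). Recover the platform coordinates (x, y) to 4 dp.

circle eqns → linear via eq_j − eq_1; set q_j = A_j·A_j − L_j²
q_1 = 9.0000+0.0000−16.2500 = -7.2500
6.0000·x − 6.0000·y = q_1−q_2 = -3.0000
-6.0000·x + 0.0000·y = q_1−q_3 = -21.0000
-6.0000·x − 12.0000·y = q_1−q_4 = -69.0000
solve first two rows → x=3.5000, y=4.0000
check cable 4: ‖A_4−P‖² = 10.2500 ≈ L_4² = 10.2500 ✓

(3.5000, 4.0000)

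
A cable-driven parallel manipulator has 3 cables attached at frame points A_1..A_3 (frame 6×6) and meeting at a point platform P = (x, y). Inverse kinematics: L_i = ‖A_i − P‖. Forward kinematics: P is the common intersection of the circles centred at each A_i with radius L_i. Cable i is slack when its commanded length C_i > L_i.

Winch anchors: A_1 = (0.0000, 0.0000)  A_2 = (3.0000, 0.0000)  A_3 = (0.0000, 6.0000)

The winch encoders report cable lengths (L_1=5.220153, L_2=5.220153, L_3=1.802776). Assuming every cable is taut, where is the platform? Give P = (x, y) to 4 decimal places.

(1.5000, 5.0000)

circle eqns → linear via eq_j − eq_1; set k_j = A_j·A_j − L_j²
k_1 = 0.0000+0.0000−27.2500 = -27.2500
-6.0000·x + 0.0000·y = k_1−k_2 = -9.0000
0.0000·x − 12.0000·y = k_1−k_3 = -60.0000
solve first two rows → x=1.5000, y=5.0000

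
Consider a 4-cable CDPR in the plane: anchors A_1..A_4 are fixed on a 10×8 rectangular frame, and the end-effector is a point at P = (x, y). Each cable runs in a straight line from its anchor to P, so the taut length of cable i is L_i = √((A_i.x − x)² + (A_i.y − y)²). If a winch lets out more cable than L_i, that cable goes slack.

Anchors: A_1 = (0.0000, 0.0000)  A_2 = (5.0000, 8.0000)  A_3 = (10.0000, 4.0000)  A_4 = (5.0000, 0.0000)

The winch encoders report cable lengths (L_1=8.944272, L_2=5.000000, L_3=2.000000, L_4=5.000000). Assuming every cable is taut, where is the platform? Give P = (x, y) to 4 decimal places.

each cable: (A_i−P)·(A_i−P) = L_i²; let c_i = ‖A_i‖²−L_i²
c_1 = 0.0000+0.0000−80.0000 = -80.0000
row 1: -10.0000x − 16.0000y = -144.0000  (c_2=64.0000)
row 2: -20.0000x − 8.0000y = -192.0000  (c_3=112.0000)
row 3: -10.0000x + 0.0000y = -80.0000  (c_4=0.0000)
Cramer on rows 1–2 → x = 8.0000, y = 4.0000
check cable 4: ‖A_4−P‖² = 25.0000 ≈ L_4² = 25.0000 ✓

(8.0000, 4.0000)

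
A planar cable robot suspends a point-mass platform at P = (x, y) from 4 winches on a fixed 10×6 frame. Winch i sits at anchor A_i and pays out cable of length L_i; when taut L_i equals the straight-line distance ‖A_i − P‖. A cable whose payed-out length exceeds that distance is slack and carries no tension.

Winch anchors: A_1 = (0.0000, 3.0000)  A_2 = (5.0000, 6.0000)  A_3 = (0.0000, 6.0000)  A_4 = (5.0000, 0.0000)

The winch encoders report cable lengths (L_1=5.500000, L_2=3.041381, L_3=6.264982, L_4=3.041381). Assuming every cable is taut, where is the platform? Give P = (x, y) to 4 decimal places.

circle eqns → linear via eq_j − eq_1; set k_j = A_j·A_j − L_j²
k_1 = 0.0000+9.0000−30.2500 = -21.2500
-10.0000·x − 6.0000·y = k_1−k_2 = -73.0000
0.0000·x − 6.0000·y = k_1−k_3 = -18.0000
-10.0000·x + 6.0000·y = k_1−k_4 = -37.0000
solve first two rows → x=5.5000, y=3.0000
check cable 4: ‖A_4−P‖² = 9.2500 ≈ L_4² = 9.2500 ✓

(5.5000, 3.0000)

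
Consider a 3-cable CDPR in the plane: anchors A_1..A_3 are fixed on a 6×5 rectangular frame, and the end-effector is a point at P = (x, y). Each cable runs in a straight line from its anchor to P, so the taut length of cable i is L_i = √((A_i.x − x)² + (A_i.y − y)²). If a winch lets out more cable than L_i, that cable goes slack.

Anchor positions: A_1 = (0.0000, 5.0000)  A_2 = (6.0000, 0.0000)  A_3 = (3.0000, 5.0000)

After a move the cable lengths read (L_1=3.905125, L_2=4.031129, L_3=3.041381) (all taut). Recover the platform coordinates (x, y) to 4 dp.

(2.5000, 2.0000)

expand ‖A_i−P‖²=L_i² and subtract eq 1 (q_i ≔ ‖A_i‖²−L_i²)
q_1 = 0.0000+25.0000−15.2500 = 9.7500
eq1−eq2 → [-12.0000  10.0000]·P = -10.0000
eq1−eq3 → [-6.0000  0.0000]·P = -15.0000
2×2 solve → P = (2.5000, 2.0000)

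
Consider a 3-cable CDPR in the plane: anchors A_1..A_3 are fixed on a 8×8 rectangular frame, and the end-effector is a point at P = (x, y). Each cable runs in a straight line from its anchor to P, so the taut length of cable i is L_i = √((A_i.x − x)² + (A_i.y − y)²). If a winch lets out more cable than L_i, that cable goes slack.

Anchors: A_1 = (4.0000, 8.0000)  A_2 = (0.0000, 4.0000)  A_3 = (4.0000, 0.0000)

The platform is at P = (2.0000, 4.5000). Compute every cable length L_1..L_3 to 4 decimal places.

(4.0311, 2.0616, 4.9244)

L_1: Δ = A_1−P = (2.0000, 3.5000) → ‖Δ‖ = √16.2500 = 4.0311
L_2: Δ = A_2−P = (-2.0000, -0.5000) → ‖Δ‖ = √4.2500 = 2.0616
L_3: Δ = A_3−P = (2.0000, -4.5000) → ‖Δ‖ = √24.2500 = 4.9244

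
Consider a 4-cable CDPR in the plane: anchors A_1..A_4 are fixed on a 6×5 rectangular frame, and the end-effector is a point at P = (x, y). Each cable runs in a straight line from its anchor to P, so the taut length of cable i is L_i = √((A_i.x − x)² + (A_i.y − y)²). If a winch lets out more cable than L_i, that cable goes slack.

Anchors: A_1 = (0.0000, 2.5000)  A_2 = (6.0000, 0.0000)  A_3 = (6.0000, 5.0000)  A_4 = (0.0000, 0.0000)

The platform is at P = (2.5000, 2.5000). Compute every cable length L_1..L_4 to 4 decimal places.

(2.5000, 4.3012, 4.3012, 3.5355)

L_1: Δ = A_1−P = (-2.5000, 0.0000) → ‖Δ‖ = √6.2500 = 2.5000
L_2: Δ = A_2−P = (3.5000, -2.5000) → ‖Δ‖ = √18.5000 = 4.3012
L_3: Δ = A_3−P = (3.5000, 2.5000) → ‖Δ‖ = √18.5000 = 4.3012
L_4: Δ = A_4−P = (-2.5000, -2.5000) → ‖Δ‖ = √12.5000 = 3.5355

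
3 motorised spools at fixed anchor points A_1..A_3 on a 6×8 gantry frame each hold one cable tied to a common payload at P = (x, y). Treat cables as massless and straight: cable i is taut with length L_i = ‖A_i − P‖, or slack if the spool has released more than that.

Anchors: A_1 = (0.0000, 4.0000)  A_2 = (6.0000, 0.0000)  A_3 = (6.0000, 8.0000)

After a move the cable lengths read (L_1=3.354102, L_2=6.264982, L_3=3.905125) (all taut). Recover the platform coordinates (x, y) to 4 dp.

circle eqns → linear via eq_j − eq_1; set q_j = A_j·A_j − L_j²
q_1 = 0.0000+16.0000−11.2500 = 4.7500
-12.0000·x + 8.0000·y = q_1−q_2 = 8.0000
-12.0000·x − 8.0000·y = q_1−q_3 = -80.0000
solve first two rows → x=3.0000, y=5.5000

(3.0000, 5.5000)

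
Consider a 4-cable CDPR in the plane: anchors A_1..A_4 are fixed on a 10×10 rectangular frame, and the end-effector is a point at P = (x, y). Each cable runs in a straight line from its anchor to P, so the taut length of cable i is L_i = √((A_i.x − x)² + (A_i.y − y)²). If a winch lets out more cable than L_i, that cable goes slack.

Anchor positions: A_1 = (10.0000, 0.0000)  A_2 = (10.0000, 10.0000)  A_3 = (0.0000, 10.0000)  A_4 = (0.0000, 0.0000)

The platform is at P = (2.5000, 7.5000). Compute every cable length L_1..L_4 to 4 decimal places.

(10.6066, 7.9057, 3.5355, 7.9057)

cable 1: Δx=7.5000, Δy=-7.5000; L_1 = √(Δx²+Δy²) = 10.6066
cable 2: Δx=7.5000, Δy=2.5000; L_2 = √(Δx²+Δy²) = 7.9057
cable 3: Δx=-2.5000, Δy=2.5000; L_3 = √(Δx²+Δy²) = 3.5355
cable 4: Δx=-2.5000, Δy=-7.5000; L_4 = √(Δx²+Δy²) = 7.9057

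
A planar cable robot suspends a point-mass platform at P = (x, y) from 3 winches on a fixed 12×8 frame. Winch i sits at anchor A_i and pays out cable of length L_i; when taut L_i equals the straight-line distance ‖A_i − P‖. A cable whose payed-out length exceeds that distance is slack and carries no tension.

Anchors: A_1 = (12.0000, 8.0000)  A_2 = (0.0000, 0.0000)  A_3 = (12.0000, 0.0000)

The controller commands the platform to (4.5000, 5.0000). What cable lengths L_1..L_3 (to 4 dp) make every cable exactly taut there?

(8.0777, 6.7268, 9.0139)

cable 1: Δx=7.5000, Δy=3.0000; L_1 = √(Δx²+Δy²) = 8.0777
cable 2: Δx=-4.5000, Δy=-5.0000; L_2 = √(Δx²+Δy²) = 6.7268
cable 3: Δx=7.5000, Δy=-5.0000; L_3 = √(Δx²+Δy²) = 9.0139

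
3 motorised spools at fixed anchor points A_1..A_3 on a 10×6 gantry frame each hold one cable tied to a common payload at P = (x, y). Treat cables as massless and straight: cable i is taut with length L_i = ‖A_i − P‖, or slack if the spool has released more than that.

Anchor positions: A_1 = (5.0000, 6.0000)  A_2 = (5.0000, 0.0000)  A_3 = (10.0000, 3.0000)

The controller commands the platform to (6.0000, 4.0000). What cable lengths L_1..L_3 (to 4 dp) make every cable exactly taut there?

(2.2361, 4.1231, 4.1231)

L_1 = √((5.0000−6.0000)² + (6.0000−4.0000)²) = 2.2361
L_2 = √((5.0000−6.0000)² + (0.0000−4.0000)²) = 4.1231
L_3 = √((10.0000−6.0000)² + (3.0000−4.0000)²) = 4.1231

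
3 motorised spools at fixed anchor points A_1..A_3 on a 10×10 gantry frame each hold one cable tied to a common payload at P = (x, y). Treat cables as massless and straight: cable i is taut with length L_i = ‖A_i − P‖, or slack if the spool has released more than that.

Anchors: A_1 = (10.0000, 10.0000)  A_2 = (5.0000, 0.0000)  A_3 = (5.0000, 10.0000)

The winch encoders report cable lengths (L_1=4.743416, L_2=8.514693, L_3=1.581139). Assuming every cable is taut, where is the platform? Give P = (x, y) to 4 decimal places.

expand ‖A_i−P‖²=L_i² and subtract eq 1 (c_i ≔ ‖A_i‖²−L_i²)
c_1 = 100.0000+100.0000−22.5000 = 177.5000
eq1−eq2 → [10.0000  20.0000]·P = 225.0000
eq1−eq3 → [10.0000  0.0000]·P = 55.0000
2×2 solve → P = (5.5000, 8.5000)

(5.5000, 8.5000)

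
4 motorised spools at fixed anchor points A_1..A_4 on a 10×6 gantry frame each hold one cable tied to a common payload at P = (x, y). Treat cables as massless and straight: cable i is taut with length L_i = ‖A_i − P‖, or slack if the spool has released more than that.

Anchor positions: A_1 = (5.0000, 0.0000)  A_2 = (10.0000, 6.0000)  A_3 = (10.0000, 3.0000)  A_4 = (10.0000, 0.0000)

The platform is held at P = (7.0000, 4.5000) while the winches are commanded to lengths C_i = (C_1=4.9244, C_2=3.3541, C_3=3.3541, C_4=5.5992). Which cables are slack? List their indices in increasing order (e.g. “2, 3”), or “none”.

cable 1: √((-2.0000)²+(-4.5000)²)=4.9244, C_1=4.9244: taut
cable 2: √((3.0000)²+(1.5000)²)=3.3541, C_2=3.3541: taut
cable 3: √((3.0000)²+(-1.5000)²)=3.3541, C_3=3.3541: taut
cable 4: √((3.0000)²+(-4.5000)²)=5.4083, C_4=5.5992: slack

4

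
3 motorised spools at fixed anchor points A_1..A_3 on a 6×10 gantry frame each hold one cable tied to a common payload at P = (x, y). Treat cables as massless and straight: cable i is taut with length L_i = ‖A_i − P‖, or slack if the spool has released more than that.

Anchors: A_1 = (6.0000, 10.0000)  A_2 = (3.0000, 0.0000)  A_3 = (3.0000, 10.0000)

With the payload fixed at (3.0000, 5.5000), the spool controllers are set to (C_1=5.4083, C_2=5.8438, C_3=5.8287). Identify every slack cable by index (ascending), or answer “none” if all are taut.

2, 3

cable 1: √((3.0000)²+(4.5000)²)=5.4083, C_1=5.4083: taut
cable 2: √((0.0000)²+(-5.5000)²)=5.5000, C_2=5.8438: slack
cable 3: √((0.0000)²+(4.5000)²)=4.5000, C_3=5.8287: slack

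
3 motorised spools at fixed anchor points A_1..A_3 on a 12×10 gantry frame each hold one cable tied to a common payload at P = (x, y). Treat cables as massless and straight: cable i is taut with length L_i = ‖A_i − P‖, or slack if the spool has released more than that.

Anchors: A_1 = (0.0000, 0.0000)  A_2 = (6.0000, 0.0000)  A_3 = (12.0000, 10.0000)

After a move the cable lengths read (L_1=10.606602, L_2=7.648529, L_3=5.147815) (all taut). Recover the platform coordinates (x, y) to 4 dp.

(7.5000, 7.5000)

each cable: (A_i−P)·(A_i−P) = L_i²; let c_i = ‖A_i‖²−L_i²
c_1 = 0.0000+0.0000−112.5000 = -112.5000
row 1: -12.0000x + 0.0000y = -90.0000  (c_2=-22.5000)
row 2: -24.0000x − 20.0000y = -330.0000  (c_3=217.5000)
Cramer on rows 1–2 → x = 7.5000, y = 7.5000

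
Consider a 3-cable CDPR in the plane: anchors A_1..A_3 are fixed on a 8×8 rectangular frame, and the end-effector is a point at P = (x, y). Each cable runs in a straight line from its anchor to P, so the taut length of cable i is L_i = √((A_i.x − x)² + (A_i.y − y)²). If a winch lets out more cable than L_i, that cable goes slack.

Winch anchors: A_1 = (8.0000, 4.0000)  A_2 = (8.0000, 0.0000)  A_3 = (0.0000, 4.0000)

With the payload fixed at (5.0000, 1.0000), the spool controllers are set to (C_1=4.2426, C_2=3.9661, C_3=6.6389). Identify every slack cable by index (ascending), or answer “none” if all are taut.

2, 3

cable 1: √((3.0000)²+(3.0000)²)=4.2426, C_1=4.2426: taut
cable 2: √((3.0000)²+(-1.0000)²)=3.1623, C_2=3.9661: slack
cable 3: √((-5.0000)²+(3.0000)²)=5.8310, C_3=6.6389: slack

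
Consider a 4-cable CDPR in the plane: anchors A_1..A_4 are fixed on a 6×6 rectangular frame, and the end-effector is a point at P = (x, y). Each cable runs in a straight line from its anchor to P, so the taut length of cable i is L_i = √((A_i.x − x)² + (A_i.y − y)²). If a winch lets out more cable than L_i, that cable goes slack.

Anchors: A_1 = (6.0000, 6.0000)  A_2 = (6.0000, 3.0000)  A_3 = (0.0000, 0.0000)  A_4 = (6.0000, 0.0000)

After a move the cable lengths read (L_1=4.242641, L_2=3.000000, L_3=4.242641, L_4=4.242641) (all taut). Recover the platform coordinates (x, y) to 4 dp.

(3.0000, 3.0000)

each cable: (A_i−P)·(A_i−P) = L_i²; let q_i = ‖A_i‖²−L_i²
q_1 = 36.0000+36.0000−18.0000 = 54.0000
row 1: 0.0000x + 6.0000y = 18.0000  (q_2=36.0000)
row 2: 12.0000x + 12.0000y = 72.0000  (q_3=-18.0000)
row 3: 0.0000x + 12.0000y = 36.0000  (q_4=18.0000)
Cramer on rows 1–2 → x = 3.0000, y = 3.0000
check cable 4: ‖A_4−P‖² = 18.0000 ≈ L_4² = 18.0000 ✓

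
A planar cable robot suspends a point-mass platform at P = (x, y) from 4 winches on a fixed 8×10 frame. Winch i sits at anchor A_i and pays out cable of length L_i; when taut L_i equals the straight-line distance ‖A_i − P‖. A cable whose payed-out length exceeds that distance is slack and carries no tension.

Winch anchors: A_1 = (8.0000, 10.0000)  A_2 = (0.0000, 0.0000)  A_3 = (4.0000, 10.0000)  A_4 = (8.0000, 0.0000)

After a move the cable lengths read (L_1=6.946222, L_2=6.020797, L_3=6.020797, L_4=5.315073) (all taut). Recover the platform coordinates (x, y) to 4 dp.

expand ‖A_i−P‖²=L_i² and subtract eq 1 (q_i ≔ ‖A_i‖²−L_i²)
q_1 = 64.0000+100.0000−48.2500 = 115.7500
eq1−eq2 → [16.0000  20.0000]·P = 152.0000
eq1−eq3 → [8.0000  0.0000]·P = 36.0000
eq1−eq4 → [0.0000  20.0000]·P = 80.0000
2×2 solve → P = (4.5000, 4.0000)
check cable 4: ‖A_4−P‖² = 28.2500 ≈ L_4² = 28.2500 ✓

(4.5000, 4.0000)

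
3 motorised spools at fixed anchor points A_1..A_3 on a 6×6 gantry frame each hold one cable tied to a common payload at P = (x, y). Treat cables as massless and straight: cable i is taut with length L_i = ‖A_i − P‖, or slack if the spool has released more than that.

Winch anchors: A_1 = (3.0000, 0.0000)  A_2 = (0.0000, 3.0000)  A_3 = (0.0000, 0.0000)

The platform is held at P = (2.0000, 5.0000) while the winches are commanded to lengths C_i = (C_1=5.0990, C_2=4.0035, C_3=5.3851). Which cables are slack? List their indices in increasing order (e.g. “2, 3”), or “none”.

2

cable 1: √((1.0000)²+(-5.0000)²)=5.0990, C_1=5.0990: taut
cable 2: √((-2.0000)²+(-2.0000)²)=2.8284, C_2=4.0035: slack
cable 3: √((-2.0000)²+(-5.0000)²)=5.3852, C_3=5.3851: taut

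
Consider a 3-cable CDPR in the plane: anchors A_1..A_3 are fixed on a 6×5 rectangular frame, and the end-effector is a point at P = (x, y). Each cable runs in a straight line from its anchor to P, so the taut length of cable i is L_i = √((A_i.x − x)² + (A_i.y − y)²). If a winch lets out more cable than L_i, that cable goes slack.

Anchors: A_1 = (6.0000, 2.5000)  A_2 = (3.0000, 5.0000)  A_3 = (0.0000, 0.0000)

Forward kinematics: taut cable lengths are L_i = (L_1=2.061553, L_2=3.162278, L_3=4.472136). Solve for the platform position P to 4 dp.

(4.0000, 2.0000)

each cable: (A_i−P)·(A_i−P) = L_i²; let k_i = ‖A_i‖²−L_i²
k_1 = 36.0000+6.2500−4.2500 = 38.0000
row 1: 6.0000x − 5.0000y = 14.0000  (k_2=24.0000)
row 2: 12.0000x + 5.0000y = 58.0000  (k_3=-20.0000)
Cramer on rows 1–2 → x = 4.0000, y = 2.0000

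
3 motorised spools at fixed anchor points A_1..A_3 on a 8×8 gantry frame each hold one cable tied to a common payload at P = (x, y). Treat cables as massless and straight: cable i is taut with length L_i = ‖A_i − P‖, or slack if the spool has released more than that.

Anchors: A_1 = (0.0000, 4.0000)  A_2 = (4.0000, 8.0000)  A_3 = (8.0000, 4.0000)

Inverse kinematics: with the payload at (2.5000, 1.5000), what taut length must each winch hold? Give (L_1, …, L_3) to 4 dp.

L_1 = √((0.0000−2.5000)² + (4.0000−1.5000)²) = 3.5355
L_2 = √((4.0000−2.5000)² + (8.0000−1.5000)²) = 6.6708
L_3 = √((8.0000−2.5000)² + (4.0000−1.5000)²) = 6.0415

(3.5355, 6.6708, 6.0415)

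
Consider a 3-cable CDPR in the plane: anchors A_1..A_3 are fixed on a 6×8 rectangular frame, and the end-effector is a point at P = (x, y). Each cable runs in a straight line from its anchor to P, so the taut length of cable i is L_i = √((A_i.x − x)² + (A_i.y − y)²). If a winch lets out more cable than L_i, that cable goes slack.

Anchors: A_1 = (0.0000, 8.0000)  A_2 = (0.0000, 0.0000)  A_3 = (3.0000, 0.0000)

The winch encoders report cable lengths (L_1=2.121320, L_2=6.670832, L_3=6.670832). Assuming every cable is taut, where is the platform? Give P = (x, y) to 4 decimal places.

(1.5000, 6.5000)

each cable: (A_i−P)·(A_i−P) = L_i²; let q_i = ‖A_i‖²−L_i²
q_1 = 0.0000+64.0000−4.5000 = 59.5000
row 1: 0.0000x + 16.0000y = 104.0000  (q_2=-44.5000)
row 2: -6.0000x + 16.0000y = 95.0000  (q_3=-35.5000)
Cramer on rows 1–2 → x = 1.5000, y = 6.5000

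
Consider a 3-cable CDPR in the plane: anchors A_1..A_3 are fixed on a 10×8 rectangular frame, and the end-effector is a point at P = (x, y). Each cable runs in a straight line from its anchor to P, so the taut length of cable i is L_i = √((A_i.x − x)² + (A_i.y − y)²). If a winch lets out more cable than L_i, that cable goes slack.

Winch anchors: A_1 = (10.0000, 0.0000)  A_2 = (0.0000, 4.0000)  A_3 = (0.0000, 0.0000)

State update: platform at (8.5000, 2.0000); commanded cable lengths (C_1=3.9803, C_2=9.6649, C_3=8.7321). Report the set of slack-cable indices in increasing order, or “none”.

i=1: geometric 2.5000 vs commanded 3.9803 ⇒ slack
i=2: geometric 8.7321 vs commanded 9.6649 ⇒ slack
i=3: geometric 8.7321 vs commanded 8.7321 ⇒ taut

1, 2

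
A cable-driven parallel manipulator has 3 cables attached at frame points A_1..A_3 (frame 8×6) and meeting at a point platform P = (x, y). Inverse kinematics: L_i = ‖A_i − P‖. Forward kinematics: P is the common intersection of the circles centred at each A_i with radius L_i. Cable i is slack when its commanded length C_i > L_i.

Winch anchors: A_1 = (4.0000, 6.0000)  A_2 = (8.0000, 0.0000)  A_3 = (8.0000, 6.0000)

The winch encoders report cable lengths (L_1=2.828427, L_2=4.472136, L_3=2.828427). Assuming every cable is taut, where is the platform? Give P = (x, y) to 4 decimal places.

each cable: (A_i−P)·(A_i−P) = L_i²; let q_i = ‖A_i‖²−L_i²
q_1 = 16.0000+36.0000−8.0000 = 44.0000
row 1: -8.0000x + 12.0000y = 0.0000  (q_2=44.0000)
row 2: -8.0000x + 0.0000y = -48.0000  (q_3=92.0000)
Cramer on rows 1–2 → x = 6.0000, y = 4.0000

(6.0000, 4.0000)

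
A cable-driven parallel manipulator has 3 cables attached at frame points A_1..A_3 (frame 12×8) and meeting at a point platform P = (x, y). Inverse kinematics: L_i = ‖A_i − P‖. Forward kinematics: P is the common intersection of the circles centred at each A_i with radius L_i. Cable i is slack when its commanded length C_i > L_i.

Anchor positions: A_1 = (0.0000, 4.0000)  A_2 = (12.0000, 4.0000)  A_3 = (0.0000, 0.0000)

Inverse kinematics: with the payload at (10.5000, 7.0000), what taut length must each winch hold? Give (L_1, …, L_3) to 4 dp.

(10.9202, 3.3541, 12.6194)

L_1: Δ = A_1−P = (-10.5000, -3.0000) → ‖Δ‖ = √119.2500 = 10.9202
L_2: Δ = A_2−P = (1.5000, -3.0000) → ‖Δ‖ = √11.2500 = 3.3541
L_3: Δ = A_3−P = (-10.5000, -7.0000) → ‖Δ‖ = √159.2500 = 12.6194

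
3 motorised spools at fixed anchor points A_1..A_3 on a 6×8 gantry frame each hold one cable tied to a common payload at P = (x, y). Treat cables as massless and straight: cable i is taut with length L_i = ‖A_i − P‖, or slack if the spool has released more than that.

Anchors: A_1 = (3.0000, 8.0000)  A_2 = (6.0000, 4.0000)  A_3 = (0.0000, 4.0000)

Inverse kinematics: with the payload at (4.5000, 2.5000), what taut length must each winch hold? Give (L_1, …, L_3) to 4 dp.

(5.7009, 2.1213, 4.7434)

L_1: Δ = A_1−P = (-1.5000, 5.5000) → ‖Δ‖ = √32.5000 = 5.7009
L_2: Δ = A_2−P = (1.5000, 1.5000) → ‖Δ‖ = √4.5000 = 2.1213
L_3: Δ = A_3−P = (-4.5000, 1.5000) → ‖Δ‖ = √22.5000 = 4.7434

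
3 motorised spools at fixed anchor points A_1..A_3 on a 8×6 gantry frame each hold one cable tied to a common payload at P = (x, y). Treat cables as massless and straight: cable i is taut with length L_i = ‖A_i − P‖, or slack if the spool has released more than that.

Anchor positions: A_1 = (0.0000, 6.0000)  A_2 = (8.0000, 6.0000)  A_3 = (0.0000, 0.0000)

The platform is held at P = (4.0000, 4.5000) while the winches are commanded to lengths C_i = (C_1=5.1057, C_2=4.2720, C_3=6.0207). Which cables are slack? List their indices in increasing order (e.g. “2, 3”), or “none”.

1

cable 1: √((-4.0000)²+(1.5000)²)=4.2720, C_1=5.1057: slack
cable 2: √((4.0000)²+(1.5000)²)=4.2720, C_2=4.2720: taut
cable 3: √((-4.0000)²+(-4.5000)²)=6.0208, C_3=6.0207: taut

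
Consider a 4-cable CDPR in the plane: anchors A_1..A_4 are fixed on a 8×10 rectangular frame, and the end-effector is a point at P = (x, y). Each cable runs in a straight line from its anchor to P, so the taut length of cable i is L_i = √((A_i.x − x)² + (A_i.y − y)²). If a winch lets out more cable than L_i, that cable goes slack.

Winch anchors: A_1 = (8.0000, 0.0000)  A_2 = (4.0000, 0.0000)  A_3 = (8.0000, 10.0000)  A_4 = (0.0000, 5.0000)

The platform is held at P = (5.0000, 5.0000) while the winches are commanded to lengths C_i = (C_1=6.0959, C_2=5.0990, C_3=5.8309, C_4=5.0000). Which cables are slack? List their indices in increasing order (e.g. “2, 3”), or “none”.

cable 1: L_1 = ‖A_1−P‖ = 5.8310;  C_1 = 6.0959 → slack
cable 2: L_2 = ‖A_2−P‖ = 5.0990;  C_2 = 5.0990 → taut
cable 3: L_3 = ‖A_3−P‖ = 5.8310;  C_3 = 5.8309 → taut
cable 4: L_4 = ‖A_4−P‖ = 5.0000;  C_4 = 5.0000 → taut

1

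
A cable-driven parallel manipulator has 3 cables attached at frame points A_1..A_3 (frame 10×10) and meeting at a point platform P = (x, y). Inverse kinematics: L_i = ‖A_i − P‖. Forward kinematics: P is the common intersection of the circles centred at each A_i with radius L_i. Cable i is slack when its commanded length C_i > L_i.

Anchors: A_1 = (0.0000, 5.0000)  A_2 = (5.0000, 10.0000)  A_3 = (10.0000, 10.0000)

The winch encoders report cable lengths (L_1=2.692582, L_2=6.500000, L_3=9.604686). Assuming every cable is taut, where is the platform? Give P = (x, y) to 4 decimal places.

each cable: (A_i−P)·(A_i−P) = L_i²; let k_i = ‖A_i‖²−L_i²
k_1 = 0.0000+25.0000−7.2500 = 17.7500
row 1: -10.0000x − 10.0000y = -65.0000  (k_2=82.7500)
row 2: -20.0000x − 10.0000y = -90.0000  (k_3=107.7500)
Cramer on rows 1–2 → x = 2.5000, y = 4.0000

(2.5000, 4.0000)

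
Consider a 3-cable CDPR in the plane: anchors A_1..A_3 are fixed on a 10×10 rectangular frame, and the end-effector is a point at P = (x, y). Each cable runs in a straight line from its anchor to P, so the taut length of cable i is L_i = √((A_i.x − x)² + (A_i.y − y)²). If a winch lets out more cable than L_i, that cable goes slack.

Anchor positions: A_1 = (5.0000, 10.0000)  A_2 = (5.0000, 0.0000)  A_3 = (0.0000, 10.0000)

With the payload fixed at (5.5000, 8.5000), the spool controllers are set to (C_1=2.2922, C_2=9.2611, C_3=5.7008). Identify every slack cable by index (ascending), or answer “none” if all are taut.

cable 1: √((-0.5000)²+(1.5000)²)=1.5811, C_1=2.2922: slack
cable 2: √((-0.5000)²+(-8.5000)²)=8.5147, C_2=9.2611: slack
cable 3: √((-5.5000)²+(1.5000)²)=5.7009, C_3=5.7008: taut

1, 2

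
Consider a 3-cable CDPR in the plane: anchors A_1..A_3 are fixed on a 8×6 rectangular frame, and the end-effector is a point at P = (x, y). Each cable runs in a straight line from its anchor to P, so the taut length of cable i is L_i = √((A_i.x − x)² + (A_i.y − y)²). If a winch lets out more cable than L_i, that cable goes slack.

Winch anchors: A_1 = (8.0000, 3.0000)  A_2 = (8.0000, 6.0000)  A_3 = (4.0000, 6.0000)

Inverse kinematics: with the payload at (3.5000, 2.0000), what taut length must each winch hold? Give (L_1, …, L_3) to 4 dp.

(4.6098, 6.0208, 4.0311)

cable 1: Δx=4.5000, Δy=1.0000; L_1 = √(Δx²+Δy²) = 4.6098
cable 2: Δx=4.5000, Δy=4.0000; L_2 = √(Δx²+Δy²) = 6.0208
cable 3: Δx=0.5000, Δy=4.0000; L_3 = √(Δx²+Δy²) = 4.0311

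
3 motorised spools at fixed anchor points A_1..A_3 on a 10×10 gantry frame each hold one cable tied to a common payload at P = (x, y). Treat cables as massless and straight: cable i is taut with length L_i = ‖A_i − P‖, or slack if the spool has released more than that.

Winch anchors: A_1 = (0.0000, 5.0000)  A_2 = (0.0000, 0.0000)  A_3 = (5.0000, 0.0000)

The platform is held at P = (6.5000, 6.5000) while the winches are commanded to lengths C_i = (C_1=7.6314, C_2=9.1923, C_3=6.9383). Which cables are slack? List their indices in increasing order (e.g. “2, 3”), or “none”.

1, 3

i=1: geometric 6.6708 vs commanded 7.6314 ⇒ slack
i=2: geometric 9.1924 vs commanded 9.1923 ⇒ taut
i=3: geometric 6.6708 vs commanded 6.9383 ⇒ slack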